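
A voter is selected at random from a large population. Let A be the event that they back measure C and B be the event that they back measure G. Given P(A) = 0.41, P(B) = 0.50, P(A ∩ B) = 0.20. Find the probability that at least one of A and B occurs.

Apply inclusion-exclusion:
P(A ∪ B) = 0.41 + 0.50 − 0.20 = 0.71

0.71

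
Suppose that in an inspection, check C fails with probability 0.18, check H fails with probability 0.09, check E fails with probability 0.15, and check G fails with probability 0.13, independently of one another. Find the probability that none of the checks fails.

Since the events are independent, P(none) is the product of the individual non-occurrence probabilities.
P(none) = (1 − 0.18) × (1 − 0.09) × (1 − 0.15) × (1 − 0.13) = 0.82 × 0.91 × 0.85 × 0.87 = 0.5518149

0.5518149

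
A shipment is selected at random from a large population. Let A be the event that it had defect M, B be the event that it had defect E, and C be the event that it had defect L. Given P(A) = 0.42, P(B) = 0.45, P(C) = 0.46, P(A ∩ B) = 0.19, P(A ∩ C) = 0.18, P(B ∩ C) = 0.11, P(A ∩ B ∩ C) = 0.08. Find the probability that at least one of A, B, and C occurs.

P(A ∪ B ∪ C) = 0.42 + 0.45 + 0.46 − 0.19 − 0.18 − 0.11 + 0.08 = 0.93

0.93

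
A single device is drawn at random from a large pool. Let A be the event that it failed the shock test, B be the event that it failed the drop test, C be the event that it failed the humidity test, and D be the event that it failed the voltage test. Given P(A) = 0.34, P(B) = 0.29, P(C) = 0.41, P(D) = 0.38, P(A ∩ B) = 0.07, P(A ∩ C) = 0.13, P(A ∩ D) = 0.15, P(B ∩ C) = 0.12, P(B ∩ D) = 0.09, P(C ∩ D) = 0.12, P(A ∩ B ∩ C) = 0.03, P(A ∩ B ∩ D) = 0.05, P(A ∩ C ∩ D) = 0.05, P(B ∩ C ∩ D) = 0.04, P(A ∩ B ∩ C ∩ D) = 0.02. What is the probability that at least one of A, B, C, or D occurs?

0.89

Inclusion–exclusion gives
P(A ∪ B ∪ C ∪ D) = 0.34 + 0.29 + 0.41 + 0.38 − 0.07 − 0.13 − 0.15 − 0.12 − 0.09 − 0.12 + 0.03 + 0.05 + 0.05 + 0.04 − 0.02 = 0.89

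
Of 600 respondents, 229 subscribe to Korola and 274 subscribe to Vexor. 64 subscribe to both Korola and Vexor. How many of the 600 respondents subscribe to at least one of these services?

439

N(≥1) = 229 + 274 − 64 = 439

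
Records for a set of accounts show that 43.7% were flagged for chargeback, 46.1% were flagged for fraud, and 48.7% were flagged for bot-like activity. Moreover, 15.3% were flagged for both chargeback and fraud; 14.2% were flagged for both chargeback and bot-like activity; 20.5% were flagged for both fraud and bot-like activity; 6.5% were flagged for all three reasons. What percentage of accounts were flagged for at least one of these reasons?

95.0%

P(union) = 43.7 + 46.1 + 48.7 − 15.3 − 14.2 − 20.5 + 6.5 = 95.0%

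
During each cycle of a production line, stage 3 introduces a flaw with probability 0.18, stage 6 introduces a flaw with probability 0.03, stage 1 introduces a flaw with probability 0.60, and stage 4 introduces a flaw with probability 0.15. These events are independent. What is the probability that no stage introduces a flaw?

P(none) = (1 − 0.18) × (1 − 0.03) × (1 − 0.60) × (1 − 0.15) = 0.82 × 0.97 × 0.40 × 0.85 = 0.270436

0.270436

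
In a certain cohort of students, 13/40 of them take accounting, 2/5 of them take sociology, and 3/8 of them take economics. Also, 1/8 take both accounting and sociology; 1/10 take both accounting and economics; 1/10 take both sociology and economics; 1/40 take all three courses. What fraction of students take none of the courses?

Inclusion–exclusion gives
P(≥1) = 13/40 + 2/5 + 3/8 − 1/8 − 1/10 − 1/10 + 1/40 = 4/5
P(none) = 1 − 4/5 = 1/5

1/5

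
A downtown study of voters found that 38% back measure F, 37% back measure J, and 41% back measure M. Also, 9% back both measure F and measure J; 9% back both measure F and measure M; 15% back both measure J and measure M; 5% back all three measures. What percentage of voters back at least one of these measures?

P(at least one) = 38 + 37 + 41 − 9 − 9 − 15 + 5 = 88%

88%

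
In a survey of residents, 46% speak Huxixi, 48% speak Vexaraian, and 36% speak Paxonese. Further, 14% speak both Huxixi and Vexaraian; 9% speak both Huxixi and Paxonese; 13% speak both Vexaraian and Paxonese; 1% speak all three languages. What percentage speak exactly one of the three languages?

61%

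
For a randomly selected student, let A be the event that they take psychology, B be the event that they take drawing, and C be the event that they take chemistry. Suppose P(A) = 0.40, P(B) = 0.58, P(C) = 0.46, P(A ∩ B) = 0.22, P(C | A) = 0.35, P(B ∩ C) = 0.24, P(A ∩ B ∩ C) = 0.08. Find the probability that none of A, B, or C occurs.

P(A ∩ C) = P(A)·P(C|A) = 0.40 × 0.35 = 0.14
P(A ∪ B ∪ C) = 0.40 + 0.58 + 0.46 − 0.22 − 0.14 − 0.24 + 0.08 = 0.92
P(none) = 1 − 0.92 = 0.08

0.08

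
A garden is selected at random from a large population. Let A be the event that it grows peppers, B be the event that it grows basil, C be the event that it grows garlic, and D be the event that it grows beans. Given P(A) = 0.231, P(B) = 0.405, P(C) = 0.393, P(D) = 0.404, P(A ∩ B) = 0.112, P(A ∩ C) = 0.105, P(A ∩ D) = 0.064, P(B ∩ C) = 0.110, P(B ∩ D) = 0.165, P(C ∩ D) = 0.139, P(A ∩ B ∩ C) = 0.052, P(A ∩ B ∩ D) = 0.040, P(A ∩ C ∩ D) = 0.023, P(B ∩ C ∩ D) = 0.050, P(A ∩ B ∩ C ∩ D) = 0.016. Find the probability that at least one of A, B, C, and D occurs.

0.887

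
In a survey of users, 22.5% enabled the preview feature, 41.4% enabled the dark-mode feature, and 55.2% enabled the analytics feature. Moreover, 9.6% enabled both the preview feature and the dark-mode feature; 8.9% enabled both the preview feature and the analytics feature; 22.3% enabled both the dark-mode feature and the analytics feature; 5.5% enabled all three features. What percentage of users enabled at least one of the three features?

83.8%

P(at least one) = 22.5 + 41.4 + 55.2 − 9.6 − 8.9 − 22.3 + 5.5 = 83.8%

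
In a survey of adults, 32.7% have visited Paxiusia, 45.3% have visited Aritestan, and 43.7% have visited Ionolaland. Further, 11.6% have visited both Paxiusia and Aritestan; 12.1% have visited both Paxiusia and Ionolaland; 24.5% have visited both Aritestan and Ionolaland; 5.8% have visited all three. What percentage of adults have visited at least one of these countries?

P(≥1) = 32.7 + 45.3 + 43.7 − 11.6 − 12.1 − 24.5 + 5.8 = 79.3%

79.3%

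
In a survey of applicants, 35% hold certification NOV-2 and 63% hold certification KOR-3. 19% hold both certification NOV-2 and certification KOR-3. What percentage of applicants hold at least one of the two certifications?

P(at least one) = 35 + 63 − 19 = 79%

79%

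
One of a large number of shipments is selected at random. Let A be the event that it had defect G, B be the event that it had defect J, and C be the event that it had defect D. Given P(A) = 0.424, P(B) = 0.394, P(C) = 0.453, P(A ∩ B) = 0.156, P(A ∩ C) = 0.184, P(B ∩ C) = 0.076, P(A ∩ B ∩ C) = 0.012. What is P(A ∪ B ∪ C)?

By inclusion-exclusion,
P(A ∪ B ∪ C) = 0.424 + 0.394 + 0.453 − 0.156 − 0.184 − 0.076 + 0.012 = 0.867

0.867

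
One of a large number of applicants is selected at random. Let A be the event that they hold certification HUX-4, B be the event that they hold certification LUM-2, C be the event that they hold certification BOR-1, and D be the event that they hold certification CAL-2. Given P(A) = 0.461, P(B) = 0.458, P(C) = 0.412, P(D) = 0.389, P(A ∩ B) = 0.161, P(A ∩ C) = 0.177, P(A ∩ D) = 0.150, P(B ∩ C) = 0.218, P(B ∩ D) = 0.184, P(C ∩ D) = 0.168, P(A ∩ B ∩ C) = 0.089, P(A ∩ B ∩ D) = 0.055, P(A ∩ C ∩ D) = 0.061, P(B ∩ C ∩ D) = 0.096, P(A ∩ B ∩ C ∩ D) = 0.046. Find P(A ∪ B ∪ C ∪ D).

0.917

Inclusion–exclusion gives
P(A ∪ B ∪ C ∪ D) = 0.461 + 0.458 + 0.412 + 0.389 − 0.161 − 0.177 − 0.150 − 0.218 − 0.184 − 0.168 + 0.089 + 0.055 + 0.061 + 0.096 − 0.046 = 0.917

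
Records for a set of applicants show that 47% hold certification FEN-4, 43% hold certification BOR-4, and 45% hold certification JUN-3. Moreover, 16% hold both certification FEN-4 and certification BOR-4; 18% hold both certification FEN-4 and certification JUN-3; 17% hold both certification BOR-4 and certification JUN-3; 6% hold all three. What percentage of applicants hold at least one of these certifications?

90%

Inclusion–exclusion gives
P(at least one) = 47 + 43 + 45 − 16 − 18 − 17 + 6 = 90%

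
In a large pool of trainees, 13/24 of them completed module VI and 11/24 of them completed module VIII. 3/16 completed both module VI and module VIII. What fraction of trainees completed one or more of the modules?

By inclusion-exclusion,
P(≥1) = 13/24 + 11/24 − 3/16 = 13/16

13/16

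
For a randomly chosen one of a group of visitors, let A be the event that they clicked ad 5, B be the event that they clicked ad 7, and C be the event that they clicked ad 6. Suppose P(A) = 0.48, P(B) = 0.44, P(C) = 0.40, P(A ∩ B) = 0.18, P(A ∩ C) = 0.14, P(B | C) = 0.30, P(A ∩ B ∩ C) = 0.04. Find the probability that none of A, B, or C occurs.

0.08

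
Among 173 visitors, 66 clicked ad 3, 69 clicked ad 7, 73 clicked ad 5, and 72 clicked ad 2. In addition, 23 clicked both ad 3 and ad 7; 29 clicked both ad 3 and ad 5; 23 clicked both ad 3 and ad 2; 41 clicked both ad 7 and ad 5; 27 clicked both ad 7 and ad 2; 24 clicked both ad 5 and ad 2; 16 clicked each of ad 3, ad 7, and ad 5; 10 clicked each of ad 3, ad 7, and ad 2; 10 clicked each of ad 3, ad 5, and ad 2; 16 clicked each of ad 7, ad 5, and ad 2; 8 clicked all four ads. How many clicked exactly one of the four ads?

70

Using the inclusion–exclusion count for exactly one event:
N(exactly one) = 66 + 69 + 73 + 72 − 2·23 − 2·29 − 2·23 − 2·41 − 2·27 − 2·24 + 3·16 + 3·10 + 3·10 + 3·16 − 4·8 = 70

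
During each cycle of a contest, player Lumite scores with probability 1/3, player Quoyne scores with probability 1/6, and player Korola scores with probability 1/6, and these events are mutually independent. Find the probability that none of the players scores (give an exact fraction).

25/54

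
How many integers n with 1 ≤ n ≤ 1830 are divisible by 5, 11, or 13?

601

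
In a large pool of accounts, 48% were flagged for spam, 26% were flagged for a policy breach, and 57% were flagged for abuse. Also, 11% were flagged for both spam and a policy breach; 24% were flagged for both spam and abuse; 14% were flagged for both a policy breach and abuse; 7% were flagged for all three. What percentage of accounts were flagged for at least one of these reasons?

89%

Using inclusion–exclusion:
P(at least one) = 48 + 26 + 57 − 11 − 24 − 14 + 7 = 89%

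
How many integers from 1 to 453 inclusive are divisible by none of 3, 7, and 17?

151 + 64 + 26 − 21 − 8 − 3 + 1 = 210
453 − 210 = 243

243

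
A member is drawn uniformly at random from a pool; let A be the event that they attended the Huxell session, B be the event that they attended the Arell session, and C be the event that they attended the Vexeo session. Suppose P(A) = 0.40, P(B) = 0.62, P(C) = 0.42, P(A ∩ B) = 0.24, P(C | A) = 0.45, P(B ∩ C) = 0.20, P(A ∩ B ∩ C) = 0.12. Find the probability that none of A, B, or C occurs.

0.06

P(A ∩ C) = P(A)·P(C|A) = 0.40 × 0.45 = 0.18
By inclusion–exclusion:
P(A ∪ B ∪ C) = 0.40 + 0.62 + 0.42 − 0.24 − 0.18 − 0.20 + 0.12 = 0.94
P(none) = 1 − 0.94 = 0.06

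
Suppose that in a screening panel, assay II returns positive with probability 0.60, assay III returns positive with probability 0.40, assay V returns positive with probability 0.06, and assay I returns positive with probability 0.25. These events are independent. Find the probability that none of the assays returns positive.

0.1692

P(none) = (1 − 0.60) × (1 − 0.40) × (1 − 0.06) × (1 − 0.25) = 0.40 × 0.60 × 0.94 × 0.75 = 0.1692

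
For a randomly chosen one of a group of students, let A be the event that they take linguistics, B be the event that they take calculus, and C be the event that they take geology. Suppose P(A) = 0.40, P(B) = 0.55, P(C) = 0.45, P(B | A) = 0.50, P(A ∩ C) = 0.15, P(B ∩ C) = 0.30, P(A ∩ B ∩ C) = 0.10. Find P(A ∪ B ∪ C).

0.85

P(A ∩ B) = P(A)·P(B|A) = 0.40 × 0.50 = 0.20
Using inclusion–exclusion:
P(A ∪ B ∪ C) = 0.40 + 0.55 + 0.45 − 0.20 − 0.15 − 0.30 + 0.10 = 0.85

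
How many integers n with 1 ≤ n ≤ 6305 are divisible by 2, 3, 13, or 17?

4479

floor(6305/2) + floor(6305/3) + floor(6305/13) + floor(6305/17) − floor(6305/6) − floor(6305/26) − floor(6305/34) − floor(6305/39) − floor(6305/51) − floor(6305/221) + floor(6305/78) + floor(6305/102) + floor(6305/442) + floor(6305/663) − floor(6305/1326) = 3152 + 2101 + 485 + 370 − 1050 − 242 − 185 − 161 − 123 − 28 + 80 + 61 + 14 + 9 − 4 = 4479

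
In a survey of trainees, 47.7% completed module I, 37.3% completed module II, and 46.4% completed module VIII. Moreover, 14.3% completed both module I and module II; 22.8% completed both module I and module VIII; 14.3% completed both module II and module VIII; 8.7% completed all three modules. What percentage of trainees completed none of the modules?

Inclusion–exclusion gives
P(at least one) = 47.7 + 37.3 + 46.4 − 14.3 − 22.8 − 14.3 + 8.7 = 88.7%
P(none) = 100% − 88.7% = 11.3%

11.3%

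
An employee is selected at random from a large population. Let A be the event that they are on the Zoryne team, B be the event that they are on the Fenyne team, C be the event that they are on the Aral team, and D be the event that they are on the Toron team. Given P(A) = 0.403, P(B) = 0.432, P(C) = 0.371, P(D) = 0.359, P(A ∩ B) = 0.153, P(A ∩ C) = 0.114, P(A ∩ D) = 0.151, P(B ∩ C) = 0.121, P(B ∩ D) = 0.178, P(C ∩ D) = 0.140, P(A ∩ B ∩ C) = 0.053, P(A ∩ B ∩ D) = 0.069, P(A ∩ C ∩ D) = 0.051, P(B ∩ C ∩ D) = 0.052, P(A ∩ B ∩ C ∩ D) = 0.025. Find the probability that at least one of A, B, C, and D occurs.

By inclusion-exclusion,
P(A ∪ B ∪ C ∪ D) = 0.403 + 0.432 + 0.371 + 0.359 − 0.153 − 0.114 − 0.151 − 0.121 − 0.178 − 0.140 + 0.053 + 0.069 + 0.051 + 0.052 − 0.025 = 0.908

0.908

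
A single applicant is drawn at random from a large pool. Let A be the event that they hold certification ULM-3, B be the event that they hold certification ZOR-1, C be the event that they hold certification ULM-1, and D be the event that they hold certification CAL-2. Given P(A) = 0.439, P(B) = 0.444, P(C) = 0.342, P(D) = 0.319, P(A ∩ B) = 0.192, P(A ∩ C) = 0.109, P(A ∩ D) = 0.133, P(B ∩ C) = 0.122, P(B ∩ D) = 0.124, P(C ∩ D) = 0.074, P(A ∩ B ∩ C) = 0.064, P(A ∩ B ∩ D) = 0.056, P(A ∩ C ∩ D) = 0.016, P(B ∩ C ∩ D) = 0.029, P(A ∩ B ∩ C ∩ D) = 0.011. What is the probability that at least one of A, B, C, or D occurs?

0.944

P(A ∪ B ∪ C ∪ D) = 0.439 + 0.444 + 0.342 + 0.319 − 0.192 − 0.109 − 0.133 − 0.122 − 0.124 − 0.074 + 0.064 + 0.056 + 0.016 + 0.029 − 0.011 = 0.944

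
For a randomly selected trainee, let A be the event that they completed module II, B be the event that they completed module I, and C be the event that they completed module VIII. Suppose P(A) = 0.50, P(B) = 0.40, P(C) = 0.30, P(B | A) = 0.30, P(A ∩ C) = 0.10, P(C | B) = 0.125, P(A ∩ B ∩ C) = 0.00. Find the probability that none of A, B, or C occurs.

0.10

P(A ∩ B) = P(A)·P(B|A) = 0.50 × 0.30 = 0.15
P(B ∩ C) = P(B)·P(C|B) = 0.40 × 0.125 = 0.05
By inclusion–exclusion:
P(A ∪ B ∪ C) = 0.50 + 0.40 + 0.30 − 0.15 − 0.10 − 0.05 + 0.00 = 0.90
P(none) = 1 − 0.90 = 0.10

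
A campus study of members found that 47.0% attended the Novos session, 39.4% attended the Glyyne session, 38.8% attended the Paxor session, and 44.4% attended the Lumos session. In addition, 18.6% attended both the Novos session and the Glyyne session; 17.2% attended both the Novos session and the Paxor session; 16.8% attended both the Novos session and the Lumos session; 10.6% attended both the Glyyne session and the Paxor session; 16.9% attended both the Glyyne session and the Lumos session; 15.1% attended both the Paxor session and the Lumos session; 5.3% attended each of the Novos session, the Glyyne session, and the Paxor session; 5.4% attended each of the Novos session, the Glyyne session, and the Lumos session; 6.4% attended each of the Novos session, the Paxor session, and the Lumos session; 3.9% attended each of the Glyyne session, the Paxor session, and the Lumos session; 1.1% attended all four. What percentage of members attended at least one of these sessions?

94.3%

P(union) = 47.0 + 39.4 + 38.8 + 44.4 − 18.6 − 17.2 − 16.8 − 10.6 − 16.9 − 15.1 + 5.3 + 5.4 + 6.4 + 3.9 − 1.1 = 94.3%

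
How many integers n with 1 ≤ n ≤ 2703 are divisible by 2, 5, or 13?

1704

⌊2703/2⌋ + ⌊2703/5⌋ + ⌊2703/13⌋ − ⌊2703/10⌋ − ⌊2703/26⌋ − ⌊2703/65⌋ + ⌊2703/130⌋ = 1351 + 540 + 207 − 270 − 103 − 41 + 20 = 1704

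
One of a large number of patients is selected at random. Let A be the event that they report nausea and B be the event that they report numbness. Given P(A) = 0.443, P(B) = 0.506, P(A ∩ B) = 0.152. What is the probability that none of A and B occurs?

0.203

P(A ∪ B) = 0.443 + 0.506 − 0.152 = 0.797
P(none) = 1 − 0.797 = 0.203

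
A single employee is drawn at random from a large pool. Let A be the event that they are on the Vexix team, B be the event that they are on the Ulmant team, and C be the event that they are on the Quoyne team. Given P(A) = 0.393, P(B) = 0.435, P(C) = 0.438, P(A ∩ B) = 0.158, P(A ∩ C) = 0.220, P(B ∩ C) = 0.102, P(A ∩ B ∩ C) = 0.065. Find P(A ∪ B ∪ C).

P(A ∪ B ∪ C) = 0.393 + 0.435 + 0.438 − 0.158 − 0.220 − 0.102 + 0.065 = 0.851

0.851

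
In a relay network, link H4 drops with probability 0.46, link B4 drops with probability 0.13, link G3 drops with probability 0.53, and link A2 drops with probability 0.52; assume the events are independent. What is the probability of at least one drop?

P(none) = (1 − 0.46) × (1 − 0.13) × (1 − 0.53) × (1 − 0.52) = 0.54 × 0.87 × 0.47 × 0.48 = 0.10598688
P(at least one) = 1 − 0.10598688 = 0.89401312

0.89401312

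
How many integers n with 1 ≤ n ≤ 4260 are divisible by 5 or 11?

Apply inclusion-exclusion:
⌊4260/5⌋ + ⌊4260/11⌋ − ⌊4260/55⌋ = 852 + 387 − 77 = 1162

1162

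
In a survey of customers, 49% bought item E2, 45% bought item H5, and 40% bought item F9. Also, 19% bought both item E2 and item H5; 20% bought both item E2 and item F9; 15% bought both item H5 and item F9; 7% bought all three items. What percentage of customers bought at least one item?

Using inclusion–exclusion:
P(at least one) = 49 + 45 + 40 − 19 − 20 − 15 + 7 = 87%

87%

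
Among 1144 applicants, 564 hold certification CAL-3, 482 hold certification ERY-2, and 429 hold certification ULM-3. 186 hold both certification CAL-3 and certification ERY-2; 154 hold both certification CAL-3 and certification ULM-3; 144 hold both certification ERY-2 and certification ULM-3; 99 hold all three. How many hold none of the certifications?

54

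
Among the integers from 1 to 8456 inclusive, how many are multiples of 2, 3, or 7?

Apply inclusion-exclusion:
4228 + 2818 + 1208 − 1409 − 604 − 402 + 201 = 6040

6040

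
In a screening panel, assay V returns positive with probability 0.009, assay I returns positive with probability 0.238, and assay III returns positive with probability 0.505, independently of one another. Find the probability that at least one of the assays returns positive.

P(none) = (1 − 0.009) × (1 − 0.238) × (1 − 0.505) = 0.991 × 0.762 × 0.495 = 0.37379529
P(at least one) = 1 − 0.37379529 = 0.62620471

0.62620471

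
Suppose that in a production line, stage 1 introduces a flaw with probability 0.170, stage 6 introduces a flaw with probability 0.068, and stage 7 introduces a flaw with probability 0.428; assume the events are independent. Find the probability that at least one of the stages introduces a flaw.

P(none) = (1 − 0.170) × (1 − 0.068) × (1 − 0.428) = 0.830 × 0.932 × 0.572 = 0.44247632
P(at least one) = 1 − 0.44247632 = 0.55752368

0.55752368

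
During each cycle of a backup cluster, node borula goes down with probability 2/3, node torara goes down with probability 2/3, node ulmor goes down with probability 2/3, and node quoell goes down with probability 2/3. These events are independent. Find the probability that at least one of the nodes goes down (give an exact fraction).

80/81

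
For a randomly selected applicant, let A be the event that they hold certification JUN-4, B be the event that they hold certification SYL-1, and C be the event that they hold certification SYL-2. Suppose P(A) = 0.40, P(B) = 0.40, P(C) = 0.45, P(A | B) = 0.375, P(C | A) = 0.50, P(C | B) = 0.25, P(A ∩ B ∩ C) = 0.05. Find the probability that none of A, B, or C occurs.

0.15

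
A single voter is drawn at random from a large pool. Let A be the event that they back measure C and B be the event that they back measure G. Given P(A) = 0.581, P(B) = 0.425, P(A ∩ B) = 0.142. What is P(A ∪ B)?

Using inclusion–exclusion:
P(A ∪ B) = 0.581 + 0.425 − 0.142 = 0.864

0.864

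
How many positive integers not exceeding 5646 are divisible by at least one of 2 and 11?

3080

floor(5646/2) + floor(5646/11) − floor(5646/22) = 2823 + 513 − 256 = 3080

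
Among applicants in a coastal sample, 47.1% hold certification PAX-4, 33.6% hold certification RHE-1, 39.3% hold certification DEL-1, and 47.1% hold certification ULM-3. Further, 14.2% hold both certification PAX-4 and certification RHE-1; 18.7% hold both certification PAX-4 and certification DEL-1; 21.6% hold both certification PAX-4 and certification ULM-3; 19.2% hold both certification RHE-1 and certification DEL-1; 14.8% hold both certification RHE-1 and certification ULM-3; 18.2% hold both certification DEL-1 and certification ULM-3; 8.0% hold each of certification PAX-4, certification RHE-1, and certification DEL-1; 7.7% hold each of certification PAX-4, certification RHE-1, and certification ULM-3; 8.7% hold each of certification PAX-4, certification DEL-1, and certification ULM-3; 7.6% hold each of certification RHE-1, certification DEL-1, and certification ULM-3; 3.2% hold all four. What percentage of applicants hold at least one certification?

89.2%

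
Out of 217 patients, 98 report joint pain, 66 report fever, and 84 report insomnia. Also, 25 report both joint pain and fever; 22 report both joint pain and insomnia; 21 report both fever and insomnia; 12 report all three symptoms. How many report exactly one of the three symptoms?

148

N(exactly one) = 98 + 66 + 84 − 2·25 − 2·22 − 2·21 + 3·12 = 148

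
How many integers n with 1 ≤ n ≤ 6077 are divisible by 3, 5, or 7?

floor(6077/3) + floor(6077/5) + floor(6077/7) − floor(6077/15) − floor(6077/21) − floor(6077/35) + floor(6077/105) = 2025 + 1215 + 868 − 405 − 289 − 173 + 57 = 3298

3298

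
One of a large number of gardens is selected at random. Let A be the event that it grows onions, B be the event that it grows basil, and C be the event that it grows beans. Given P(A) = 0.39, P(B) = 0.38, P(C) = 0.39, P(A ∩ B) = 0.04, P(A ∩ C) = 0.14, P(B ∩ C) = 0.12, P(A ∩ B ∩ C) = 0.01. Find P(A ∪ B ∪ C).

0.87

P(A ∪ B ∪ C) = 0.39 + 0.38 + 0.39 − 0.04 − 0.14 − 0.12 + 0.01 = 0.87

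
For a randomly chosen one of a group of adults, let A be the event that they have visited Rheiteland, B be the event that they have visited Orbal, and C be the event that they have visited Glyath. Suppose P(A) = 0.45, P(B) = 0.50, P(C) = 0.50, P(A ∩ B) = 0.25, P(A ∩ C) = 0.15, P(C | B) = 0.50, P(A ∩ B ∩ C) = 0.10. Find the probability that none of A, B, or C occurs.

P(B ∩ C) = P(B)·P(C|B) = 0.50 × 0.50 = 0.25
Apply inclusion-exclusion:
P(A ∪ B ∪ C) = 0.45 + 0.50 + 0.50 − 0.25 − 0.15 − 0.25 + 0.10 = 0.90
P(none) = 1 − 0.90 = 0.10

0.10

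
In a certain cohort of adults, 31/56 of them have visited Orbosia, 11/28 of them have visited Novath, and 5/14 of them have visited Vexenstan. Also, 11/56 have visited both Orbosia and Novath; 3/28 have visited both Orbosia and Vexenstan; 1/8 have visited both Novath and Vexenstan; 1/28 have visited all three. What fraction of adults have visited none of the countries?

P(≥1) = 31/56 + 11/28 + 5/14 − 11/56 − 3/28 − 1/8 + 1/28 = 51/56
P(none) = 1 − 51/56 = 5/56

5/56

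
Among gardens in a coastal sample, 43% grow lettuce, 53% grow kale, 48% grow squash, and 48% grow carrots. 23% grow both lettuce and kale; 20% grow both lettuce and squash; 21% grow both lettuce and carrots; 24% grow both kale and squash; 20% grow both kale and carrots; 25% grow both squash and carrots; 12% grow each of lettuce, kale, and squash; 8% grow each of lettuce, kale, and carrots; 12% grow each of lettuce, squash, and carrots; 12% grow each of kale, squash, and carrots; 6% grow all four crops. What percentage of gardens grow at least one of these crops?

97%

P(at least one) = 43 + 53 + 48 + 48 − 23 − 20 − 21 − 24 − 20 − 25 + 12 + 8 + 12 + 12 − 6 = 97%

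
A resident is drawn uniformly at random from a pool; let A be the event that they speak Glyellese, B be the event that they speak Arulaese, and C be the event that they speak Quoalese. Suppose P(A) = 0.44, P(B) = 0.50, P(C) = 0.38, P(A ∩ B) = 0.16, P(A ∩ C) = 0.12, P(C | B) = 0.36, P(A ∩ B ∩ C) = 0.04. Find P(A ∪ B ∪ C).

P(B ∩ C) = P(B)·P(C|B) = 0.50 × 0.36 = 0.18
P(A ∪ B ∪ C) = 0.44 + 0.50 + 0.38 − 0.16 − 0.12 − 0.18 + 0.04 = 0.90

0.90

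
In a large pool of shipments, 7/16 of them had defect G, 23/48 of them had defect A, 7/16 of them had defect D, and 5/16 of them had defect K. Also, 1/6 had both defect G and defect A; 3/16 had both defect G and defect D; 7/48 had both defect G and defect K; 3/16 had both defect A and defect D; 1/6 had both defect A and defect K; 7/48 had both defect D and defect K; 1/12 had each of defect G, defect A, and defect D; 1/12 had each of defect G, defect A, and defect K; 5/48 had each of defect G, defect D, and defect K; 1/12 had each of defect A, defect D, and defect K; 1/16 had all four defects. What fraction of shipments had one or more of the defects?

23/24

By inclusion-exclusion,
P(union) = 7/16 + 23/48 + 7/16 + 5/16 − 1/6 − 3/16 − 7/48 − 3/16 − 1/6 − 7/48 + 1/12 + 1/12 + 5/48 + 1/12 − 1/16 = 23/24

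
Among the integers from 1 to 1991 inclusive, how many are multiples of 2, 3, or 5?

⌊1991/2⌋ + ⌊1991/3⌋ + ⌊1991/5⌋ − ⌊1991/6⌋ − ⌊1991/10⌋ − ⌊1991/15⌋ + ⌊1991/30⌋ = 995 + 663 + 398 − 331 − 199 − 132 + 66 = 1460

1460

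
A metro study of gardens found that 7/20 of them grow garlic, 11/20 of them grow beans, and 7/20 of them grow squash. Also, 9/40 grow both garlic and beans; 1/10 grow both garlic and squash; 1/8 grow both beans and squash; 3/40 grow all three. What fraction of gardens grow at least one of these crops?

Using inclusion–exclusion:
P(at least one) = 7/20 + 11/20 + 7/20 − 9/40 − 1/10 − 1/8 + 3/40 = 7/8

7/8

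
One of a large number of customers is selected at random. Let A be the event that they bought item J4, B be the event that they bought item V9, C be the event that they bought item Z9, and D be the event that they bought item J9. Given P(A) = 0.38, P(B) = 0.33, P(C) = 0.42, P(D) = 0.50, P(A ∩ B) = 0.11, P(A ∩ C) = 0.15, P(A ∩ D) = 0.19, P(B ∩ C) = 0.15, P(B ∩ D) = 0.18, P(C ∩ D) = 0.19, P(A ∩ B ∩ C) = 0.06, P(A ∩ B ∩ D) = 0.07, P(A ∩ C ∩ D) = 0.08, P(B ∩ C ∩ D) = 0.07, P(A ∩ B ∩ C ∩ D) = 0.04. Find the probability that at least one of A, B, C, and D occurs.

0.90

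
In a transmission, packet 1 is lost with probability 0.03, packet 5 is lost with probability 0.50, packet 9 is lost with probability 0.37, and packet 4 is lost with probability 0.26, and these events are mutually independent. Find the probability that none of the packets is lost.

Independence gives P(none) = ∏(1 − pᵢ).
P(none) = (1 − 0.03) × (1 − 0.50) × (1 − 0.37) × (1 − 0.26) = 0.97 × 0.50 × 0.63 × 0.74 = 0.226107

0.226107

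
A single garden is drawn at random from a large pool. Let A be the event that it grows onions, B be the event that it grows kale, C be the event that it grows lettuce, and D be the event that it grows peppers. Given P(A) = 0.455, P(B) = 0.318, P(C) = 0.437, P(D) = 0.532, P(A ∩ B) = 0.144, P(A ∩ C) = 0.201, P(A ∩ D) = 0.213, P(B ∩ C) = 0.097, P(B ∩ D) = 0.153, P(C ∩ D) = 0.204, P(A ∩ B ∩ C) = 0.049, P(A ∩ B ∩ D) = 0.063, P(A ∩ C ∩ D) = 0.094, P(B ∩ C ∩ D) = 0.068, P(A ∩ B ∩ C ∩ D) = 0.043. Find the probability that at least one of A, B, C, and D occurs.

0.961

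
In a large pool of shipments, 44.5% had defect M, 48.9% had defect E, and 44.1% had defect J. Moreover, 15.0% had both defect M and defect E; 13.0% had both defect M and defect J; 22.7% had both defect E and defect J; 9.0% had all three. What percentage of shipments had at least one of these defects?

95.8%

By inclusion–exclusion:
P(at least one) = 44.5 + 48.9 + 44.1 − 15.0 − 13.0 − 22.7 + 9.0 = 95.8%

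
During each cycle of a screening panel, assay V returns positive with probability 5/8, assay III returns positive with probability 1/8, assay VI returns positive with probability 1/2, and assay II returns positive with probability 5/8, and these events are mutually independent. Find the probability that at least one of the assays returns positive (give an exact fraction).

961/1024

P(none) = (1 − 5/8) × (1 − 1/8) × (1 − 1/2) × (1 − 5/8) = 3/8 × 7/8 × 1/2 × 3/8 = 63/1024
P(at least one) = 1 − 63/1024 = 961/1024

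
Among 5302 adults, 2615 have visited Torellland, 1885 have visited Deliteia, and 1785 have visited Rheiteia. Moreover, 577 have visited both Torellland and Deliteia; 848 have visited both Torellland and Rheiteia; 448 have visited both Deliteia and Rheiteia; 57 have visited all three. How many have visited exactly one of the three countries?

2710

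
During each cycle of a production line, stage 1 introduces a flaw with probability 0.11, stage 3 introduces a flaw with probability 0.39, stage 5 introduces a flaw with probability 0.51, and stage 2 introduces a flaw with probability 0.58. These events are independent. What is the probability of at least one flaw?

0.88827118

P(none) = (1 − 0.11) × (1 − 0.39) × (1 − 0.51) × (1 − 0.58) = 0.89 × 0.61 × 0.49 × 0.42 = 0.11172882
P(at least one) = 1 − 0.11172882 = 0.88827118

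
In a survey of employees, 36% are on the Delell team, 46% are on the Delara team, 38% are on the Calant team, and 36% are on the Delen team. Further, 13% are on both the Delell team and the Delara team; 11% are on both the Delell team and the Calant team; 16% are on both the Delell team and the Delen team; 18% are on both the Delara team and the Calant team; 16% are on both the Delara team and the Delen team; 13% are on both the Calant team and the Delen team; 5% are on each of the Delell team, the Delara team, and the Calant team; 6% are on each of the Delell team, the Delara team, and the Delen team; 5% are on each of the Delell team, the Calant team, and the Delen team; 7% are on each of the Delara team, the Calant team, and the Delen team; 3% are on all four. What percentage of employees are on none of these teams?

Using inclusion–exclusion:
P(union) = 36 + 46 + 38 + 36 − 13 − 11 − 16 − 18 − 16 − 13 + 5 + 6 + 5 + 7 − 3 = 89%
P(none) = 100% − 89% = 11%

11%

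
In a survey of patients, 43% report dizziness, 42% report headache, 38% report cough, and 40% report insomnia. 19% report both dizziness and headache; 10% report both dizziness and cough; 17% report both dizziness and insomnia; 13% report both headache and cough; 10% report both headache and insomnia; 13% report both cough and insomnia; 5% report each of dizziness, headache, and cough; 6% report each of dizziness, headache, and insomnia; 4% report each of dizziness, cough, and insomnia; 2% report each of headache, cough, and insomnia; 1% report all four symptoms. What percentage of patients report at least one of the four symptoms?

P(union) = 43 + 42 + 38 + 40 − 19 − 10 − 17 − 13 − 10 − 13 + 5 + 6 + 4 + 2 − 1 = 97%

97%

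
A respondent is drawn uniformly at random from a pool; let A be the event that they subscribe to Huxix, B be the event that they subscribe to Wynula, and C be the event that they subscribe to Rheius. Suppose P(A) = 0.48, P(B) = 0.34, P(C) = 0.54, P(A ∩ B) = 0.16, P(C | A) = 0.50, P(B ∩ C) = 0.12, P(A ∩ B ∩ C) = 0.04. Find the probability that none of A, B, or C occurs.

P(A ∩ C) = P(A)·P(C|A) = 0.48 × 0.50 = 0.24
Inclusion–exclusion gives
P(A ∪ B ∪ C) = 0.48 + 0.34 + 0.54 − 0.16 − 0.24 − 0.12 + 0.04 = 0.88
P(none) = 1 − 0.88 = 0.12

0.12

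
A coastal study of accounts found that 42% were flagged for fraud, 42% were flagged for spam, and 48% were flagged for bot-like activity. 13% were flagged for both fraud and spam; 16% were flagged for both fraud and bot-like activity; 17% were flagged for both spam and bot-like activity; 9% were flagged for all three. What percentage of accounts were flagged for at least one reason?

95%

Apply inclusion-exclusion:
P(at least one) = 42 + 42 + 48 − 13 − 16 − 17 + 9 = 95%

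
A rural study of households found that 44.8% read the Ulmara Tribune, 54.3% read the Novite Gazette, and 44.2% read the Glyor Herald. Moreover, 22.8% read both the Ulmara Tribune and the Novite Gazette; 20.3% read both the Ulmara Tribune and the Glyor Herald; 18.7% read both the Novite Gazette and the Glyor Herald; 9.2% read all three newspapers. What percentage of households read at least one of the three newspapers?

By inclusion-exclusion,
P(at least one) = 44.8 + 54.3 + 44.2 − 22.8 − 20.3 − 18.7 + 9.2 = 90.7%

90.7%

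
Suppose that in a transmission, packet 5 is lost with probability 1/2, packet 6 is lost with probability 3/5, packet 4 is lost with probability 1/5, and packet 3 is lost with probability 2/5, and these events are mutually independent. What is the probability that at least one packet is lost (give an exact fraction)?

Independence gives P(none) = ∏(1 − pᵢ).
P(none) = (1 − 1/2) × (1 − 3/5) × (1 − 1/5) × (1 − 2/5) = 1/2 × 2/5 × 4/5 × 3/5 = 12/125
P(at least one) = 1 − 12/125 = 113/125

113/125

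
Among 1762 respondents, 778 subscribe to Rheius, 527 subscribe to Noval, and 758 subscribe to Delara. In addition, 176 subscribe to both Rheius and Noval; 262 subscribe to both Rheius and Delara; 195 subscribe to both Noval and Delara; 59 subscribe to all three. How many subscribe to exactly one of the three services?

|exactly one| = 778 + 527 + 758 − 2·176 − 2·262 − 2·195 + 3·59 = 974

974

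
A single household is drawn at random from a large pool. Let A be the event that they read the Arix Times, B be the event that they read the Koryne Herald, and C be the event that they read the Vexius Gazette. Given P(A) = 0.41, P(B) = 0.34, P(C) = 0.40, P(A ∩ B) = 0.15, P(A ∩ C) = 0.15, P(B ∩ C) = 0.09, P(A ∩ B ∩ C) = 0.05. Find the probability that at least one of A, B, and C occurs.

By inclusion-exclusion,
P(A ∪ B ∪ C) = 0.41 + 0.34 + 0.40 − 0.15 − 0.15 − 0.09 + 0.05 = 0.81

0.81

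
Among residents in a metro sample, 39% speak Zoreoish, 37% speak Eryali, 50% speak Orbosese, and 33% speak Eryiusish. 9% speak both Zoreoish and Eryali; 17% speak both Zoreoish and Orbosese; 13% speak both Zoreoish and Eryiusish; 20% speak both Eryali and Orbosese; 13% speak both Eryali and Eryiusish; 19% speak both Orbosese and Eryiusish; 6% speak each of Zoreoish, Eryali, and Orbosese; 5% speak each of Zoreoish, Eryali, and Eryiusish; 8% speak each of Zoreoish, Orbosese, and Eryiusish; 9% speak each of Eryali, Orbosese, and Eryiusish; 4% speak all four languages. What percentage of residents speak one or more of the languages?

92%

Apply inclusion-exclusion:
P(union) = 39 + 37 + 50 + 33 − 9 − 17 − 13 − 20 − 13 − 19 + 6 + 5 + 8 + 9 − 4 = 92%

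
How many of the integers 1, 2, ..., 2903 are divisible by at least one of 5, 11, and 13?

954

By inclusion–exclusion:
⌊2903/5⌋ + ⌊2903/11⌋ + ⌊2903/13⌋ − ⌊2903/55⌋ − ⌊2903/65⌋ − ⌊2903/143⌋ + ⌊2903/715⌋ = 580 + 263 + 223 − 52 − 44 − 20 + 4 = 954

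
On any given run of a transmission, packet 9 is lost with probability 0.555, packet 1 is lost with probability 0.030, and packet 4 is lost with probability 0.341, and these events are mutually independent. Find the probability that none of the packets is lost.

0.28445735

P(none) = (1 − 0.555) × (1 − 0.030) × (1 − 0.341) = 0.445 × 0.970 × 0.659 = 0.28445735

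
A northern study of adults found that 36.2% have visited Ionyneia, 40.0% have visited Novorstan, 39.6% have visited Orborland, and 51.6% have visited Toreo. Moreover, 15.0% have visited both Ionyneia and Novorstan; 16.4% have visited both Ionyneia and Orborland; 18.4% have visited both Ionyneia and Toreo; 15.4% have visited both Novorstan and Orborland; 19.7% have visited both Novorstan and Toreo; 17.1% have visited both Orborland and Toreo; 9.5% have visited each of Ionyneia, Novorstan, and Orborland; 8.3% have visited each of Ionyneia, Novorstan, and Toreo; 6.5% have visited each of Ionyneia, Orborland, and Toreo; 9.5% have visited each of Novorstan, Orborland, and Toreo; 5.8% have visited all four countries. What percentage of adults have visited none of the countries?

P(≥1) = 36.2 + 40.0 + 39.6 + 51.6 − 15.0 − 16.4 − 18.4 − 15.4 − 19.7 − 17.1 + 9.5 + 8.3 + 6.5 + 9.5 − 5.8 = 93.4%
P(none) = 100% − 93.4% = 6.6%

6.6%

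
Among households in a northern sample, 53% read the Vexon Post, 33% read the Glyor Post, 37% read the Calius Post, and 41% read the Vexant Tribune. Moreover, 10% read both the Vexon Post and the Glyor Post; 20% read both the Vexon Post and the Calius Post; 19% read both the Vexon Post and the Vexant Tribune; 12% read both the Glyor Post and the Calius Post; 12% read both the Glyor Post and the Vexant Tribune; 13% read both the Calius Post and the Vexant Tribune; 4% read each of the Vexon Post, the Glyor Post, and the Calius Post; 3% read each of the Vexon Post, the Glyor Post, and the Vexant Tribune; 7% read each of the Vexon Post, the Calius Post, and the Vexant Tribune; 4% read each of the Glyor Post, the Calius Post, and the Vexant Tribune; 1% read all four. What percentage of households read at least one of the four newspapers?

Inclusion–exclusion gives
P(≥1) = 53 + 33 + 37 + 41 − 10 − 20 − 19 − 12 − 12 − 13 + 4 + 3 + 7 + 4 − 1 = 95%

95%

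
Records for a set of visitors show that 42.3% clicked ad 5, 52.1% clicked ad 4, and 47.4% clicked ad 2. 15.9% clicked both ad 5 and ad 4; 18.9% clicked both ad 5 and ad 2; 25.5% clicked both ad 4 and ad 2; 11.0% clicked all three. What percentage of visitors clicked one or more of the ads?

92.5%

By inclusion-exclusion,
P(union) = 42.3 + 52.1 + 47.4 − 15.9 − 18.9 − 25.5 + 11.0 = 92.5%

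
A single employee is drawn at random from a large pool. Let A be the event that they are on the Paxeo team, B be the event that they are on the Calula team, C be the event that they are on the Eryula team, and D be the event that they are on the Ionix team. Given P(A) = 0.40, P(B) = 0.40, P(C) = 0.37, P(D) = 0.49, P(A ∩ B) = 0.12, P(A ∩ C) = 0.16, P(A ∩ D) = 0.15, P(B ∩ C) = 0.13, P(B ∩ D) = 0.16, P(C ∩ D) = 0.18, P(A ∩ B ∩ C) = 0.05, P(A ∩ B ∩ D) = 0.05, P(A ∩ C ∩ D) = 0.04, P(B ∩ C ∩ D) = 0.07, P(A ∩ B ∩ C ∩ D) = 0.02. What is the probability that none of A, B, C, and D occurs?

P(A ∪ B ∪ C ∪ D) = 0.40 + 0.40 + 0.37 + 0.49 − 0.12 − 0.16 − 0.15 − 0.13 − 0.16 − 0.18 + 0.05 + 0.05 + 0.04 + 0.07 − 0.02 = 0.95
P(none) = 1 − 0.95 = 0.05

0.05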